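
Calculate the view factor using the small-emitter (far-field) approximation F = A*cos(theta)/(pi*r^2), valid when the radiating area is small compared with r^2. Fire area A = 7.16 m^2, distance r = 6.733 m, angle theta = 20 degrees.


cos(20 deg) = 0.93969
pi*r^2 = 142.42
F = 7.16 * 0.93969 / 142.42 = 0.047242

0.047242


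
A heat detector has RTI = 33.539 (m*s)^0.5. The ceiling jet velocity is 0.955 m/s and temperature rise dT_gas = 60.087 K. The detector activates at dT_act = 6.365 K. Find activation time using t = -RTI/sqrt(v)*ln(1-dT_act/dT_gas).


dT_act/dT_gas = 0.10593
ln(1 - 0.10593) = -0.11197
t = -33.539 / sqrt(0.955) * -0.11197 = 3.8429 s

3.8429 s


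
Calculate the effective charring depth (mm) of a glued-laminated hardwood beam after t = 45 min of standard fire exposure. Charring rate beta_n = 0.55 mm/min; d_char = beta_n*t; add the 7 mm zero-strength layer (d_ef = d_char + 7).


d_char = 0.55 * 45 = 24.75 mm
d_ef = 24.75 + 1.0*7 = 31.75 mm

31.75 mm


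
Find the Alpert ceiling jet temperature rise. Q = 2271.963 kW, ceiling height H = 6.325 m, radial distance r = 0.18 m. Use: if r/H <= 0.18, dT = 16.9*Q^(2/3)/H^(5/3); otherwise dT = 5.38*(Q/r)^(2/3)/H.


r/H = 0.18 / 6.325 = 0.028458
r/H <= 0.18, so dT = 16.9*Q^(2/3)/H^(5/3)
Q^(2/3) = 172.82
H^(5/3) = 21.632
dT = 16.9 * 172.82 / 21.632 = 135.02 K

135.02 K


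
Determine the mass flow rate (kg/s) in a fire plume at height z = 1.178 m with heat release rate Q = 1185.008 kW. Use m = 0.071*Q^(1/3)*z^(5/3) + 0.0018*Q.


Q^(1/3) = 10.582
z^(5/3) = 1.3139
First term = 0.071 * 10.582 * 1.3139 = 0.98721
Second term = 0.0018 * 1185.008 = 2.1330
m = 3.1202 kg/s

3.1202 kg/s


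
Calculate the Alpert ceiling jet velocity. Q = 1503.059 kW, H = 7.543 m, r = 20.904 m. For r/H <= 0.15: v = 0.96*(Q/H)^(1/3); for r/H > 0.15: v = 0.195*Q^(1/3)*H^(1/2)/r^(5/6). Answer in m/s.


r/H = 20.904 / 7.543 = 2.7713
r/H > 0.15, so v = 0.195*Q^(1/3)*H^(1/2)/r^(5/6)
Q^(1/3) = 11.455
H^(1/2) = 2.7465
r^(5/6) = 12.595
v = 0.195 * 11.455 * 2.7465 / 12.595 = 0.48709 m/s

0.48709 m/s


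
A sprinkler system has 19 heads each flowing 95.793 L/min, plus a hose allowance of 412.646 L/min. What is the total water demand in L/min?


Sprinkler demand = 19 * 95.793 = 1820.067 L/min
Total = 1820.067 + 412.646 = 2232.713 L/min

2232.713 L/min


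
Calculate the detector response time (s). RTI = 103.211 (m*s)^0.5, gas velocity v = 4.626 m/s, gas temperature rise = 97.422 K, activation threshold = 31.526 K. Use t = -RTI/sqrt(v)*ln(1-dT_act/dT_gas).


dT_act/dT_gas = 0.32360
ln(1 - 0.32360) = -0.39097
t = -103.211 / sqrt(4.626) * -0.39097 = 18.762 s

18.762 s


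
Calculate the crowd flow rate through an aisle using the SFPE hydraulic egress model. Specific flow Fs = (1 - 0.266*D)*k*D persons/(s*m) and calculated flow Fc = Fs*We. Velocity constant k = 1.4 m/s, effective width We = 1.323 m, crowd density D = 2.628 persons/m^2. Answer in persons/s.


1 - 0.266*D = 1 - 0.266*2.628 = 0.30095
Fs = 0.30095 * 1.4 * 2.628 = 1.1073 persons/(s*m)
Fc = 1.1073 * 1.323 = 1.4649 persons/s

1.4649 persons/s


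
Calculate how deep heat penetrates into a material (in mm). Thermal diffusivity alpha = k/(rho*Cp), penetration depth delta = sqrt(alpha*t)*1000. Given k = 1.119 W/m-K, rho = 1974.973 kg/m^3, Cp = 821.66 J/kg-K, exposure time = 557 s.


alpha = 1.119 / (1974.973 * 821.66) = 6.8957e-07 m^2/s
alpha * t = 0.00038409
delta = sqrt(0.00038409) * 1000 = 19.598 mm

19.598 mm


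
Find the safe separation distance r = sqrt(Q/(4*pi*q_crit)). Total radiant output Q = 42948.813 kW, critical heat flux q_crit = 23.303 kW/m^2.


4*pi*q_crit = 292.83
Q/(4*pi*q_crit) = 146.67
r = sqrt(146.67) = 12.111 m

12.111 m


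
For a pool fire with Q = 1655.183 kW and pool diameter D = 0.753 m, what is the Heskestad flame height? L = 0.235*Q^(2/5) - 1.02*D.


Q^(2/5) = 19.388
0.235 * Q^(2/5) = 4.5562
1.02 * D = 0.76806
L = 3.7882 m

3.7882 m


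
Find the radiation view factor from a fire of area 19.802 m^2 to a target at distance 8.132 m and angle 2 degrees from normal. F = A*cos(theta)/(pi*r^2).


cos(2 deg) = 0.99939
pi*r^2 = 207.75
F = 19.802 * 0.99939 / 207.75 = 0.095258

0.095258


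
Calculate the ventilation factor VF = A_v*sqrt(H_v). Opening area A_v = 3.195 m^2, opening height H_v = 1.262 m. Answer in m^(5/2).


sqrt(H_v) = 1.1234
VF = 3.195 * 1.1234 = 3.5892 m^(5/2)

3.5892 m^(5/2)


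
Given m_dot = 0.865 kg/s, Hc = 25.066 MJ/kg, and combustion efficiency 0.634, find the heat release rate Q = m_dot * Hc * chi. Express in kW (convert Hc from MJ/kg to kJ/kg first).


Hc = 25.066 MJ/kg = 25.066 * 1000 kJ/kg = 25066 kJ/kg
Q = 0.865 kg/s * 25066 kJ/kg * 0.634 = 13746 kW

13746 kW


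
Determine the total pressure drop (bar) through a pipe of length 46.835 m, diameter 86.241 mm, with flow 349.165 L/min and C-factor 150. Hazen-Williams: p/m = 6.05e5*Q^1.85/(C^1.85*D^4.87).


Q^1.85 = 50653
C^1.85 = 10611
D^4.87 = 2.6726e+09
p/m = 0.0010806 bar/m
p_total = 0.0010806 * 46.835 = 0.050610 bar

0.050610 bar


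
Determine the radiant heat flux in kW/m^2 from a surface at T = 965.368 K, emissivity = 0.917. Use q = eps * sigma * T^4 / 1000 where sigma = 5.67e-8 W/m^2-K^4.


T^4 = 8.6850e+11
q = 0.917 * 5.67e-8 * 8.6850e+11 / 1000 = 45.157 kW/m^2

45.157 kW/m^2


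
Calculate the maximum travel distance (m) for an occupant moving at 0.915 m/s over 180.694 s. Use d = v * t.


d = 0.915 * 180.694 = 165.34 m

165.34 m


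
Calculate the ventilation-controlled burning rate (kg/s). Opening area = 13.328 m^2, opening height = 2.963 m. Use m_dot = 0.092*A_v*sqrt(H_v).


sqrt(H_v) = 1.7213
m_dot = 0.092 * 13.328 * 1.7213 = 2.1107 kg/s

2.1107 kg/s


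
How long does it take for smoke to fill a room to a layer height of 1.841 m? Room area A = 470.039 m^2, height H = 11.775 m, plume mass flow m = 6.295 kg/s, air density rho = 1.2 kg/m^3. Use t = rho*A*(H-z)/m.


H - z = 9.934 m
t = 1.2 * 470.039 * 9.934 / 6.295 = 890.11 s

890.11 s


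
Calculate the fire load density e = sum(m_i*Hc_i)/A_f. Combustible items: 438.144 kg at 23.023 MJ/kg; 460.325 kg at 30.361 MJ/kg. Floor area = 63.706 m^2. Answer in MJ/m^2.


Total energy = 438.144*23.023 + 460.325*30.361
= 10087.39 + 13975.93
= 24063.32 MJ
e = 24063.32 / 63.706 = 377.72 MJ/m^2

377.72 MJ/m^2


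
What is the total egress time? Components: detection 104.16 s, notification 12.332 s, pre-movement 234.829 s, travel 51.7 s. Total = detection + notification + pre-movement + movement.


Total = 104.16 + 12.332 + 234.829 + 51.7 = 403.021 s

403.021 s


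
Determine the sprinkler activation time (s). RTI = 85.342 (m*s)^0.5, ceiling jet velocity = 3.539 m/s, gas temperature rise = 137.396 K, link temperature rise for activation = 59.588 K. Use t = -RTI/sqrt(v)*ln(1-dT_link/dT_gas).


dT_link/dT_gas = 0.43370
ln(1 - 0.43370) = -0.56862
t = -85.342 / sqrt(3.539) * -0.56862 = 25.796 s

25.796 s


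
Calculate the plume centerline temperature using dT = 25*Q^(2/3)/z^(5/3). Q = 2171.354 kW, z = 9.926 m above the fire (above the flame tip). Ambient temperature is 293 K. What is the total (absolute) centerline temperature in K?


Q^(2/3) = 167.68
z^(5/3) = 45.845
dT = 25 * 167.68 / 45.845 = 91.440 K
T = 293 + 91.440 = 384.44 K

384.44 K


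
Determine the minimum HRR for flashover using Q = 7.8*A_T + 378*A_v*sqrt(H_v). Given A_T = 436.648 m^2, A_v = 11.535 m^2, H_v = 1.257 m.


7.8*A_T = 3405.9
sqrt(H_v) = 1.1212
378*A_v*sqrt(H_v) = 4888.5
Q = 3405.9 + 4888.5 = 8294.4 kW

8294.4 kW


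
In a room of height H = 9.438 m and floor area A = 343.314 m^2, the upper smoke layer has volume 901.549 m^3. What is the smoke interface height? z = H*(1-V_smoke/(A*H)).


V/(A*H) = 0.27824
1 - 0.27824 = 0.72176
z = 9.438 * 0.72176 = 6.8120 m

6.8120 m


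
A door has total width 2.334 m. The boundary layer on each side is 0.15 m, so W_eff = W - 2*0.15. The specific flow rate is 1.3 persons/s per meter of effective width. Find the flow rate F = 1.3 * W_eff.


W_eff = 2.334 - 0.30 = 2.034 m
F = 1.3 * 2.034 = 2.6442 persons/s

2.6442 persons/s


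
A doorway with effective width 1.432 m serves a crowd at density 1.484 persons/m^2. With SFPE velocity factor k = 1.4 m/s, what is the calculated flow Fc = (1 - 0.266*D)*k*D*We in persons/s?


1 - 0.266*D = 1 - 0.266*1.484 = 0.60526
Fs = 0.60526 * 1.4 * 1.484 = 1.2575 persons/(s*m)
Fc = 1.2575 * 1.432 = 1.8007 persons/s

1.8007 persons/s


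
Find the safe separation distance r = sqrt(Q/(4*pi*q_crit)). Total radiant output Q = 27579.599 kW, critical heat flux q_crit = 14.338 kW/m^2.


4*pi*q_crit = 180.18
Q/(4*pi*q_crit) = 153.07
r = sqrt(153.07) = 12.372 m

12.372 m


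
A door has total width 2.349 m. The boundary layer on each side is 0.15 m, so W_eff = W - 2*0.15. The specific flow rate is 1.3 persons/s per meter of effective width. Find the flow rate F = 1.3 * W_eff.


W_eff = 2.349 - 0.30 = 2.049 m
F = 1.3 * 2.049 = 2.6637 persons/s

2.6637 persons/s


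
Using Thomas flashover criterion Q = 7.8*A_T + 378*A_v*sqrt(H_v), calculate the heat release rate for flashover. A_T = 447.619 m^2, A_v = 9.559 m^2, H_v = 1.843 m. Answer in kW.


7.8*A_T = 3491.4
sqrt(H_v) = 1.3576
378*A_v*sqrt(H_v) = 4905.3
Q = 3491.4 + 4905.3 = 8396.7 kW

8396.7 kW


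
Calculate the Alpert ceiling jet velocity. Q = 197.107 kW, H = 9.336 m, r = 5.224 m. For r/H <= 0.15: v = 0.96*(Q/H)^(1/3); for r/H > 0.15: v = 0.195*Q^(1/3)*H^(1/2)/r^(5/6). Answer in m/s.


r/H = 5.224 / 9.336 = 0.55955
r/H > 0.15, so v = 0.195*Q^(1/3)*H^(1/2)/r^(5/6)
Q^(1/3) = 5.8197
H^(1/2) = 3.0555
r^(5/6) = 3.9658
v = 0.195 * 5.8197 * 3.0555 / 3.9658 = 0.87434 m/s

0.87434 m/s


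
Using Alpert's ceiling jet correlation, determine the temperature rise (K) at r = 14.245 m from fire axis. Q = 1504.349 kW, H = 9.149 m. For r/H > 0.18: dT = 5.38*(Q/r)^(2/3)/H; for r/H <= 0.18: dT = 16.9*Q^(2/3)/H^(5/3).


r/H = 14.245 / 9.149 = 1.5570
r/H > 0.18, so dT = 5.38*(Q/r)^(2/3)/H
Q/r = 105.61
(Q/r)^(2/3) = 22.342
dT = 5.38 * 22.342 / 9.149 = 13.138 K

13.138 K


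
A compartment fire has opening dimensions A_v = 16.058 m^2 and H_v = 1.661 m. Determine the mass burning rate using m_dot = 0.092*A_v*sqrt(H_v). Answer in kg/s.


sqrt(H_v) = 1.2888
m_dot = 0.092 * 16.058 * 1.2888 = 1.9040 kg/s

1.9040 kg/s


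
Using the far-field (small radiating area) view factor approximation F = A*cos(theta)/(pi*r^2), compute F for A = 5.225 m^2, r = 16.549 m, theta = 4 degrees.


cos(4 deg) = 0.99756
pi*r^2 = 860.39
F = 5.225 * 0.99756 / 860.39 = 0.0060581

0.0060581


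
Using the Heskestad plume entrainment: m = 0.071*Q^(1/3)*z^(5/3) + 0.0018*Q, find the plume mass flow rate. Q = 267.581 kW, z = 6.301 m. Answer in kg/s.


Q^(1/3) = 6.4439
z^(5/3) = 21.496
First term = 0.071 * 6.4439 * 21.496 = 9.8347
Second term = 0.0018 * 267.581 = 0.48165
m = 10.316 kg/s

10.316 kg/s


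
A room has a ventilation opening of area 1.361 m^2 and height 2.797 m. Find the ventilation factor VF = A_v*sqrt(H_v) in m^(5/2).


sqrt(H_v) = 1.6724
VF = 1.361 * 1.6724 = 2.2762 m^(5/2)

2.2762 m^(5/2)


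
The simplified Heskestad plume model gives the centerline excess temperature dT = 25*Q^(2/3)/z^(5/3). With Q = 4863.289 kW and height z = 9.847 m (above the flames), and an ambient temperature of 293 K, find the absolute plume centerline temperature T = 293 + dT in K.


Q^(2/3) = 287.05
z^(5/3) = 45.238
dT = 25 * 287.05 / 45.238 = 158.63 K
T = 293 + 158.63 = 451.63 K

451.63 K


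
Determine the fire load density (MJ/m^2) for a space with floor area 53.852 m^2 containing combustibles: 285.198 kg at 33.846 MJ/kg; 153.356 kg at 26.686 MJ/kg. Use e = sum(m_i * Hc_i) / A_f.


Total energy = 285.198*33.846 + 153.356*26.686
= 9652.812 + 4092.458
= 13745.27 MJ
e = 13745.27 / 53.852 = 255.24 MJ/m^2

255.24 MJ/m^2


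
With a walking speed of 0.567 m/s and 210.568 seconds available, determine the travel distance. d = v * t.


d = 0.567 * 210.568 = 119.39 m

119.39 m


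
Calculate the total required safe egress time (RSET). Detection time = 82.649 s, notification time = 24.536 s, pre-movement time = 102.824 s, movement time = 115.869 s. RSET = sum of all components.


Total = 82.649 + 24.536 + 102.824 + 115.869 = 325.878 s

325.878 s


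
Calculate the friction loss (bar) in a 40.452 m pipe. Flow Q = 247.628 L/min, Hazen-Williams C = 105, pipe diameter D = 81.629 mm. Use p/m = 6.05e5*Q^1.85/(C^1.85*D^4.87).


Q^1.85 = 26824
C^1.85 = 5485.3
D^4.87 = 2.0449e+09
p/m = 0.0014468 bar/m
p_total = 0.0014468 * 40.452 = 0.058525 bar

0.058525 bar


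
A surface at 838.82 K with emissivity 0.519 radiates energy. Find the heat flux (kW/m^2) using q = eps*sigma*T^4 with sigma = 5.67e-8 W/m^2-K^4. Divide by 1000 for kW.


T^4 = 4.9508e+11
q = 0.519 * 5.67e-8 * 4.9508e+11 / 1000 = 14.569 kW/m^2

14.569 kW/m^2


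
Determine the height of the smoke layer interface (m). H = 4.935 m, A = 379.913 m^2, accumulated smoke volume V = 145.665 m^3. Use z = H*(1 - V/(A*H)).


V/(A*H) = 0.077693
1 - 0.077693 = 0.92231
z = 4.935 * 0.92231 = 4.5516 m

4.5516 m


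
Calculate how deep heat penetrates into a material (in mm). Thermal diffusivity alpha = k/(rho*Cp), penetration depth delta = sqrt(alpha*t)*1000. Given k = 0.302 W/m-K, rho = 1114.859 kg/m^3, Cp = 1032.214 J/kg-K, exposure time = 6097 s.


alpha = 0.302 / (1114.859 * 1032.214) = 2.6243e-07 m^2/s
alpha * t = 0.0016000
delta = sqrt(0.0016000) * 1000 = 40.001 mm

40.001 mm


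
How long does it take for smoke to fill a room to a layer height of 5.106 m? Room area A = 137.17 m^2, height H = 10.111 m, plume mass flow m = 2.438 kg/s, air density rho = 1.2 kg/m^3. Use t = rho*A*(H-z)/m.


H - z = 5.005 m
t = 1.2 * 137.17 * 5.005 / 2.438 = 337.92 s

337.92 s


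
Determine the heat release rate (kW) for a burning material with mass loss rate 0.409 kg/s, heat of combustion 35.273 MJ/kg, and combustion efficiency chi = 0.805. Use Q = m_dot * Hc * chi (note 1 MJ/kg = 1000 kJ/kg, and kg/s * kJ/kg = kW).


Hc = 35.273 MJ/kg = 35.273 * 1000 kJ/kg = 35273 kJ/kg
Q = 0.409 kg/s * 35273 kJ/kg * 0.805 = 11613 kW

11613 kW


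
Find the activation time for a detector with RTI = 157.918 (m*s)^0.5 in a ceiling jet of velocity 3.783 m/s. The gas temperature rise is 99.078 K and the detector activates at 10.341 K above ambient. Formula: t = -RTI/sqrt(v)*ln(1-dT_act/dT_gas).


dT_act/dT_gas = 0.10437
ln(1 - 0.10437) = -0.11023
t = -157.918 / sqrt(3.783) * -0.11023 = 8.9498 s

8.9498 s


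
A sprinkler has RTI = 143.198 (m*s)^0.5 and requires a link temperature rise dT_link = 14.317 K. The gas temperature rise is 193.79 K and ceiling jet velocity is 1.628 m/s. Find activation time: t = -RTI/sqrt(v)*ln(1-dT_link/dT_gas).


dT_link/dT_gas = 0.073879
ln(1 - 0.073879) = -0.076750
t = -143.198 / sqrt(1.628) * -0.076750 = 8.6137 s

8.6137 s


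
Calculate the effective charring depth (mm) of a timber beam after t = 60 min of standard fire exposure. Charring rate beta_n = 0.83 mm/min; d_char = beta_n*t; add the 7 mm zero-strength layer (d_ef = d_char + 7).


d_char = 0.83 * 60 = 49.8 mm
d_ef = 49.8 + 1.0*7 = 56.8 mm

56.8 mm


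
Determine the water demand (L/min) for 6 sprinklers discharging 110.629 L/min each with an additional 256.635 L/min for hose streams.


Sprinkler demand = 6 * 110.629 = 663.774 L/min
Total = 663.774 + 256.635 = 920.409 L/min

920.409 L/min


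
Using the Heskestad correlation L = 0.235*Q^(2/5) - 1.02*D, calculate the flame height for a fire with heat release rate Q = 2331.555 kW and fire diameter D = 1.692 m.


Q^(2/5) = 22.236
0.235 * Q^(2/5) = 5.2255
1.02 * D = 1.7258
L = 3.4996 m

3.4996 m


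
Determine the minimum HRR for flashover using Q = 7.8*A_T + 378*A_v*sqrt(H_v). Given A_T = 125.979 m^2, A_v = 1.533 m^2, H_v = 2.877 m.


7.8*A_T = 982.64
sqrt(H_v) = 1.6962
378*A_v*sqrt(H_v) = 982.89
Q = 982.64 + 982.89 = 1965.5 kW

1965.5 kW


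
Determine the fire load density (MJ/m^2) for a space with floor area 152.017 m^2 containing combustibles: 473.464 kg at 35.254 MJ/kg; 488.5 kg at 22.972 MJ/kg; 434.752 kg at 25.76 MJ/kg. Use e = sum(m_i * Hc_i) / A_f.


Total energy = 473.464*35.254 + 488.5*22.972 + 434.752*25.76
= 16691.50 + 11221.822 + 11199.21
= 39112.53 MJ
e = 39112.53 / 152.017 = 257.29 MJ/m^2

257.29 MJ/m^2


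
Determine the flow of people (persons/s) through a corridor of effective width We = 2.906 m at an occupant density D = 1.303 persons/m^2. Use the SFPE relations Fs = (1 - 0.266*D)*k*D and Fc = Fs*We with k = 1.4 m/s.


1 - 0.266*D = 1 - 0.266*1.303 = 0.65340
Fs = 0.65340 * 1.4 * 1.303 = 1.1919 persons/(s*m)
Fc = 1.1919 * 2.906 = 3.4638 persons/s

3.4638 persons/s


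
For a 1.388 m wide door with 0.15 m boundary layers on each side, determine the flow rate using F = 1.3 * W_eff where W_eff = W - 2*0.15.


W_eff = 1.388 - 0.30 = 1.088 m
F = 1.3 * 1.088 = 1.4144 persons/s

1.4144 persons/s


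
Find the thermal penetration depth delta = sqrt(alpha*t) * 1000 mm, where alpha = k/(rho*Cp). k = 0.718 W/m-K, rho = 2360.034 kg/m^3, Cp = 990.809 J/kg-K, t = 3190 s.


alpha = 0.718 / (2360.034 * 990.809) = 3.0706e-07 m^2/s
alpha * t = 0.00097951
delta = sqrt(0.00097951) * 1000 = 31.297 mm

31.297 mm


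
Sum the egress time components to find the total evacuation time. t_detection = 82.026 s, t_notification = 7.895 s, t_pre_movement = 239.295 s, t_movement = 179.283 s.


Total = 82.026 + 7.895 + 239.295 + 179.283 = 508.499 s

508.499 s


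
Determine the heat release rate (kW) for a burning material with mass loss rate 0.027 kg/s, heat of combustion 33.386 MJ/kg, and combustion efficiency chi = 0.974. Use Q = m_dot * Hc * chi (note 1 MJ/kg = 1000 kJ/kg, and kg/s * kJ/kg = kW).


Hc = 33.386 MJ/kg = 33.386 * 1000 kJ/kg = 33386 kJ/kg
Q = 0.027 kg/s * 33386 kJ/kg * 0.974 = 877.99 kW

877.99 kW


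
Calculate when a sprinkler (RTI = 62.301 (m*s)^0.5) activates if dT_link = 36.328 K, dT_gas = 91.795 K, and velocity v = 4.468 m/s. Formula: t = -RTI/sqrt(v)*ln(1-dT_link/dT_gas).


dT_link/dT_gas = 0.39575
ln(1 - 0.39575) = -0.50377
t = -62.301 / sqrt(4.468) * -0.50377 = 14.848 s

14.848 s


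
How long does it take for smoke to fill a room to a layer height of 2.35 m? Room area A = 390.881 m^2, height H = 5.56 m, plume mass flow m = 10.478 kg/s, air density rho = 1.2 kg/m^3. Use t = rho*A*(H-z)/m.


H - z = 3.21 m
t = 1.2 * 390.881 * 3.21 / 10.478 = 143.70 s

143.70 s


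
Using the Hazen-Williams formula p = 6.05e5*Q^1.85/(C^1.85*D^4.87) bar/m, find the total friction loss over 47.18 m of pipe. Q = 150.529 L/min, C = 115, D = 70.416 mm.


Q^1.85 = 10681
C^1.85 = 6490.7
D^4.87 = 9.9577e+08
p/m = 0.00099977 bar/m
p_total = 0.00099977 * 47.18 = 0.047169 bar

0.047169 bar


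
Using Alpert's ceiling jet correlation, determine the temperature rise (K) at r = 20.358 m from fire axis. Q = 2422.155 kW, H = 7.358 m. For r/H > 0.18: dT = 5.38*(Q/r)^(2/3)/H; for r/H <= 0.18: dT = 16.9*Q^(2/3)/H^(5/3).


r/H = 20.358 / 7.358 = 2.7668
r/H > 0.18, so dT = 5.38*(Q/r)^(2/3)/H
Q/r = 118.98
(Q/r)^(2/3) = 24.190
dT = 5.38 * 24.190 / 7.358 = 17.688 K

17.688 K


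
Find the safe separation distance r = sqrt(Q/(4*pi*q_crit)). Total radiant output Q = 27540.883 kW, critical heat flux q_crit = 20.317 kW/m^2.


4*pi*q_crit = 255.31
Q/(4*pi*q_crit) = 107.87
r = sqrt(107.87) = 10.386 m

10.386 m


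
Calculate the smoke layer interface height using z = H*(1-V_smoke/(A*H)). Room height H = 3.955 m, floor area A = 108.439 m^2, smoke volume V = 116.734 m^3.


V/(A*H) = 0.27219
1 - 0.27219 = 0.72781
z = 3.955 * 0.72781 = 2.8785 m

2.8785 m


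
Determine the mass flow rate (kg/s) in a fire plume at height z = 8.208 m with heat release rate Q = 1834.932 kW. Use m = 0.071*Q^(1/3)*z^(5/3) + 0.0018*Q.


Q^(1/3) = 12.243
z^(5/3) = 33.399
First term = 0.071 * 12.243 * 33.399 = 29.031
Second term = 0.0018 * 1834.932 = 3.3029
m = 32.334 kg/s

32.334 kg/s


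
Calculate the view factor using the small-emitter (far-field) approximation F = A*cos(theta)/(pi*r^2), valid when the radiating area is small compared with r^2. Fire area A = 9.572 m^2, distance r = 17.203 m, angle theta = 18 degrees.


cos(18 deg) = 0.95106
pi*r^2 = 929.73
F = 9.572 * 0.95106 / 929.73 = 0.0097915

0.0097915


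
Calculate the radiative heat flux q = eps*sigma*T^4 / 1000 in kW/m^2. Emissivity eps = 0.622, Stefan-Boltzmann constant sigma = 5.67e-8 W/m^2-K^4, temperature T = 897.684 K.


T^4 = 6.4937e+11
q = 0.622 * 5.67e-8 * 6.4937e+11 / 1000 = 22.902 kW/m^2

22.902 kW/m^2


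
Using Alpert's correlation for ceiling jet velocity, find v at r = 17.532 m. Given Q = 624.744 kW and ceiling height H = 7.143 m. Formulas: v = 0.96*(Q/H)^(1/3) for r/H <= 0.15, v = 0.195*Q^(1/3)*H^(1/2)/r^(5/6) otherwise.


r/H = 17.532 / 7.143 = 2.4544
r/H > 0.15, so v = 0.195*Q^(1/3)*H^(1/2)/r^(5/6)
Q^(1/3) = 8.5487
H^(1/2) = 2.6726
r^(5/6) = 10.877
v = 0.195 * 8.5487 * 2.6726 / 10.877 = 0.40959 m/s

0.40959 m/s


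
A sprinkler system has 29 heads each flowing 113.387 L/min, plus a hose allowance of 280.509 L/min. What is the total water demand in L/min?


Sprinkler demand = 29 * 113.387 = 3288.223 L/min
Total = 3288.223 + 280.509 = 3568.732 L/min

3568.732 L/min


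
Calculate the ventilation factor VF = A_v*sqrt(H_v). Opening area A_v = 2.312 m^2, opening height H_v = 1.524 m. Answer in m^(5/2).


sqrt(H_v) = 1.2345
VF = 2.312 * 1.2345 = 2.8542 m^(5/2)

2.8542 m^(5/2)


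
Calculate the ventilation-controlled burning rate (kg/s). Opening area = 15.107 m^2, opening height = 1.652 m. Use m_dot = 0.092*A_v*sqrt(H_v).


sqrt(H_v) = 1.2853
m_dot = 0.092 * 15.107 * 1.2853 = 1.7864 kg/s

1.7864 kg/s


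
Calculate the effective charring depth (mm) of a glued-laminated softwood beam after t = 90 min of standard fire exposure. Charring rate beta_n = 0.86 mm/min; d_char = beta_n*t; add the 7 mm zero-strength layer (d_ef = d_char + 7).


d_char = 0.86 * 90 = 77.4 mm
d_ef = 77.4 + 1.0*7 = 84.4 mm

84.4 mm


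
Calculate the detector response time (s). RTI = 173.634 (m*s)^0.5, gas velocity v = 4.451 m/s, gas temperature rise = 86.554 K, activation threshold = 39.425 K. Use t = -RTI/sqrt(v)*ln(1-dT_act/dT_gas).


dT_act/dT_gas = 0.45550
ln(1 - 0.45550) = -0.60788
t = -173.634 / sqrt(4.451) * -0.60788 = 50.029 s

50.029 s


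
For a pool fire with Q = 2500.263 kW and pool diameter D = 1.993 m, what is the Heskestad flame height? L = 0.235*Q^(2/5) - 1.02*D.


Q^(2/5) = 22.866
0.235 * Q^(2/5) = 5.3736
1.02 * D = 2.0329
L = 3.3407 m

3.3407 m


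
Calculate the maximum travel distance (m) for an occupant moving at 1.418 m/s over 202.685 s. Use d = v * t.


d = 1.418 * 202.685 = 287.41 m

287.41 m


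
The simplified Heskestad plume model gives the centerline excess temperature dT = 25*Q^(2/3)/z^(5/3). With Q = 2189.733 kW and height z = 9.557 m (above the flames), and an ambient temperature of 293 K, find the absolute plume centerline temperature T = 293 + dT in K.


Q^(2/3) = 168.63
z^(5/3) = 43.040
dT = 25 * 168.63 / 43.040 = 97.949 K
T = 293 + 97.949 = 390.95 K

390.95 K


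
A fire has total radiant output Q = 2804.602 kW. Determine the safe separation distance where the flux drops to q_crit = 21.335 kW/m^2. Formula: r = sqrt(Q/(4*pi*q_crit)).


4*pi*q_crit = 268.10
Q/(4*pi*q_crit) = 10.461
r = sqrt(10.461) = 3.2343 m

3.2343 m


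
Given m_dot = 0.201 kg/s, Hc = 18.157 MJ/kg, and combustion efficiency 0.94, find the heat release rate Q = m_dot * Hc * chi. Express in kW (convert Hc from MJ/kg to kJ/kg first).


Hc = 18.157 MJ/kg = 18.157 * 1000 kJ/kg = 18157 kJ/kg
Q = 0.201 kg/s * 18157 kJ/kg * 0.94 = 3430.6 kW

3430.6 kW


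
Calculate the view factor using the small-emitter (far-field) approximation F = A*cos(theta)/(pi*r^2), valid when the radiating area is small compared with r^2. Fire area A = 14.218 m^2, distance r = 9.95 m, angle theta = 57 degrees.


cos(57 deg) = 0.54464
pi*r^2 = 311.03
F = 14.218 * 0.54464 / 311.03 = 0.024897

0.024897


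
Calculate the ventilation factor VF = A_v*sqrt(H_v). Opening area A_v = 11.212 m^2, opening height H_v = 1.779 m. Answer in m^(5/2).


sqrt(H_v) = 1.3338
VF = 11.212 * 1.3338 = 14.954 m^(5/2)

14.954 m^(5/2)


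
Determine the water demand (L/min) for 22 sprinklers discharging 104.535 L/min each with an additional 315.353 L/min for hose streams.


Sprinkler demand = 22 * 104.535 = 2299.77 L/min
Total = 2299.77 + 315.353 = 2615.123 L/min

2615.123 L/min


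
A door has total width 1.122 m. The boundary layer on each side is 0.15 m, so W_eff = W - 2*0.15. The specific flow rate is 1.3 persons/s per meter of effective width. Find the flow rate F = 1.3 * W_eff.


W_eff = 1.122 - 0.30 = 0.822 m
F = 1.3 * 0.822 = 1.0686 persons/s

1.0686 persons/s


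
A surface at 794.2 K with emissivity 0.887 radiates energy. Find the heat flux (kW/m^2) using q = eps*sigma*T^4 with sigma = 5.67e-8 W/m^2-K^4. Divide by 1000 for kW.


T^4 = 3.9785e+11
q = 0.887 * 5.67e-8 * 3.9785e+11 / 1000 = 20.009 kW/m^2

20.009 kW/m^2


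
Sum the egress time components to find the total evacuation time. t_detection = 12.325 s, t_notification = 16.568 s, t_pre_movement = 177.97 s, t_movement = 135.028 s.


Total = 12.325 + 16.568 + 177.97 + 135.028 = 341.891 s

341.891 s


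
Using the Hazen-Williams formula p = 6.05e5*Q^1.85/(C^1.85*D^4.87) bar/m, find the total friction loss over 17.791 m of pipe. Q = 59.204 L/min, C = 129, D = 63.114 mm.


Q^1.85 = 1900.4
C^1.85 = 8027.7
D^4.87 = 5.8427e+08
p/m = 0.00024513 bar/m
p_total = 0.00024513 * 17.791 = 0.0043612 bar

0.0043612 bar


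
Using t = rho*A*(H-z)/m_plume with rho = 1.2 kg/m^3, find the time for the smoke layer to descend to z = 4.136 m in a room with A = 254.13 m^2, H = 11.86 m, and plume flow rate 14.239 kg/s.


H - z = 7.724 m
t = 1.2 * 254.13 * 7.724 / 14.239 = 165.42 s

165.42 s


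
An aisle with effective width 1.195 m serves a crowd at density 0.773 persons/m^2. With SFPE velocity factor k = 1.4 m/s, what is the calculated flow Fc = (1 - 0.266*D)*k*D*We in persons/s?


1 - 0.266*D = 1 - 0.266*0.773 = 0.79438
Fs = 0.79438 * 1.4 * 0.773 = 0.85968 persons/(s*m)
Fc = 0.85968 * 1.195 = 1.0273 persons/s

1.0273 persons/s


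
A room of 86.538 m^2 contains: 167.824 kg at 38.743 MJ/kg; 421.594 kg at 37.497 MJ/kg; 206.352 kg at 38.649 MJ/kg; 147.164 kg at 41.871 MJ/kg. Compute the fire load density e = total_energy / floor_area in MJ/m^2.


Total energy = 167.824*38.743 + 421.594*37.497 + 206.352*38.649 + 147.164*41.871
= 6502.005 + 15808.51 + 7975.298 + 6161.904
= 36447.72 MJ
e = 36447.72 / 86.538 = 421.18 MJ/m^2

421.18 MJ/m^2


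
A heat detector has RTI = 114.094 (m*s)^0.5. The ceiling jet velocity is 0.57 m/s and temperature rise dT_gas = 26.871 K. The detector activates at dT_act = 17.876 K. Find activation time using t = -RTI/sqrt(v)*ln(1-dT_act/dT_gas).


dT_act/dT_gas = 0.66525
ln(1 - 0.66525) = -1.0944
t = -114.094 / sqrt(0.57) * -1.0944 = 165.38 s

165.38 s


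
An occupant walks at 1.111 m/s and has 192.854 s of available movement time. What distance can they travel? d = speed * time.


d = 1.111 * 192.854 = 214.26 m

214.26 m


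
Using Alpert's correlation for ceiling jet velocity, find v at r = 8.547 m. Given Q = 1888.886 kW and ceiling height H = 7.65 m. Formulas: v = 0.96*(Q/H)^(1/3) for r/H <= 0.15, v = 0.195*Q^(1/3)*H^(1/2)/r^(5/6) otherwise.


r/H = 8.547 / 7.65 = 1.1173
r/H > 0.15, so v = 0.195*Q^(1/3)*H^(1/2)/r^(5/6)
Q^(1/3) = 12.361
H^(1/2) = 2.7659
r^(5/6) = 5.9774
v = 0.195 * 12.361 * 2.7659 / 5.9774 = 1.1154 m/s

1.1154 m/s


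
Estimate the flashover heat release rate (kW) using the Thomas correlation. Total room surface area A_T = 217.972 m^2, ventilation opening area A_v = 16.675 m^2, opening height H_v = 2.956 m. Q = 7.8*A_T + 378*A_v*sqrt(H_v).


7.8*A_T = 1700.2
sqrt(H_v) = 1.7193
378*A_v*sqrt(H_v) = 10837
Q = 1700.2 + 10837 = 12537 kW

12537 kW


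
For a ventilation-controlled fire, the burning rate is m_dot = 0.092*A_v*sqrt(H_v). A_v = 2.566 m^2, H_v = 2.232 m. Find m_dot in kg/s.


sqrt(H_v) = 1.4940
m_dot = 0.092 * 2.566 * 1.4940 = 0.35269 kg/s

0.35269 kg/s


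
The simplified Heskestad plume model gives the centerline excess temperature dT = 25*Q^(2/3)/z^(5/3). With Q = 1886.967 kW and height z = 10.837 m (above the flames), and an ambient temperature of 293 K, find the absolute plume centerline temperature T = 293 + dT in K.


Q^(2/3) = 152.70
z^(5/3) = 53.070
dT = 25 * 152.70 / 53.070 = 71.934 K
T = 293 + 71.934 = 364.93 K

364.93 K


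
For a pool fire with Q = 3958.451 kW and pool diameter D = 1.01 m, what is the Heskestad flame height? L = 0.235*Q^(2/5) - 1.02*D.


Q^(2/5) = 27.480
0.235 * Q^(2/5) = 6.4577
1.02 * D = 1.0302
L = 5.4275 m

5.4275 m


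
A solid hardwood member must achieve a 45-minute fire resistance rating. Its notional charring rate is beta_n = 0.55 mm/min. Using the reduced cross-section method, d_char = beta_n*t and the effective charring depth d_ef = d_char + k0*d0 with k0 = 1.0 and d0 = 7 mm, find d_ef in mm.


d_char = 0.55 * 45 = 24.75 mm
d_ef = 24.75 + 1.0*7 = 31.75 mm

31.75 mm


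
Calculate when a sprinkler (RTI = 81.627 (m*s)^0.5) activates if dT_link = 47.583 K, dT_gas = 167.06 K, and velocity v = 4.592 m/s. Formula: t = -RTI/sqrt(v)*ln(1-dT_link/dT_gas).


dT_link/dT_gas = 0.28483
ln(1 - 0.28483) = -0.33523
t = -81.627 / sqrt(4.592) * -0.33523 = 12.770 s

12.770 s


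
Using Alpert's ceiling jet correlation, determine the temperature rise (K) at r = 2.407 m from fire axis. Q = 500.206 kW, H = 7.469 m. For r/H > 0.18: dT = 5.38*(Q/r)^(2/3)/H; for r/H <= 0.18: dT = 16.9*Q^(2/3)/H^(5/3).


r/H = 2.407 / 7.469 = 0.32227
r/H > 0.18, so dT = 5.38*(Q/r)^(2/3)/H
Q/r = 207.81
(Q/r)^(2/3) = 35.084
dT = 5.38 * 35.084 / 7.469 = 25.272 K

25.272 K


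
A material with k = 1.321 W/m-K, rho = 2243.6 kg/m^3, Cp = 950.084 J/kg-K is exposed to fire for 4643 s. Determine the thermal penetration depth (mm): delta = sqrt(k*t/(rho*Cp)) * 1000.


alpha = 1.321 / (2243.6 * 950.084) = 6.1972e-07 m^2/s
alpha * t = 0.0028774
delta = sqrt(0.0028774) * 1000 = 53.641 mm

53.641 mm


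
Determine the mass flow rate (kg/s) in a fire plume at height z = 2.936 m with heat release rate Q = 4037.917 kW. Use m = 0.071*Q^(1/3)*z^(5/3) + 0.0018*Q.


Q^(1/3) = 15.924
z^(5/3) = 6.0200
First term = 0.071 * 15.924 * 6.0200 = 6.8062
Second term = 0.0018 * 4037.917 = 7.2683
m = 14.074 kg/s

14.074 kg/s


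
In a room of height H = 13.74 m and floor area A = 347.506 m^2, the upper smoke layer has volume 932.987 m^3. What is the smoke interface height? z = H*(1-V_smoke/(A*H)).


V/(A*H) = 0.19540
1 - 0.19540 = 0.80460
z = 13.74 * 0.80460 = 11.055 m

11.055 m


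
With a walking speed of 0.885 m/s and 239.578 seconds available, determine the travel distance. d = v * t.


d = 0.885 * 239.578 = 212.03 m

212.03 m


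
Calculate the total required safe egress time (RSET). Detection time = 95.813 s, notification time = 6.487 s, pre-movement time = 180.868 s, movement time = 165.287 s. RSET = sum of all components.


Total = 95.813 + 6.487 + 180.868 + 165.287 = 448.455 s

448.455 s


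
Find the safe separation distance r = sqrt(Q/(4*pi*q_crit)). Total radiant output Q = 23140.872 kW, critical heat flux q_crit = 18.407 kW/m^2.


4*pi*q_crit = 231.31
Q/(4*pi*q_crit) = 100.04
r = sqrt(100.04) = 10.002 m

10.002 m


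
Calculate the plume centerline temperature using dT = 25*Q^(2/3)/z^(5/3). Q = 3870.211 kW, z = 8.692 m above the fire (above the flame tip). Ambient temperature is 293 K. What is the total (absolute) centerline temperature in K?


Q^(2/3) = 246.50
z^(5/3) = 36.745
dT = 25 * 246.50 / 36.745 = 167.71 K
T = 293 + 167.71 = 460.71 K

460.71 K


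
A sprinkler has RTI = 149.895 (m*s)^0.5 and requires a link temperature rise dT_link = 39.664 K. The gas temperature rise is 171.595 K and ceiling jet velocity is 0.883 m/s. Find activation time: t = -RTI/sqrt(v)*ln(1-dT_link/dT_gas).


dT_link/dT_gas = 0.23115
ln(1 - 0.23115) = -0.26286
t = -149.895 / sqrt(0.883) * -0.26286 = 41.930 s

41.930 s


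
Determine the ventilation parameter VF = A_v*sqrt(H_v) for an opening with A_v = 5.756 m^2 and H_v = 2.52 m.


sqrt(H_v) = 1.5875
VF = 5.756 * 1.5875 = 9.1374 m^(5/2)

9.1374 m^(5/2)


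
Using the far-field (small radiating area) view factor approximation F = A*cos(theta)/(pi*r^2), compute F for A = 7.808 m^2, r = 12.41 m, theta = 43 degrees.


cos(43 deg) = 0.73135
pi*r^2 = 483.83
F = 7.808 * 0.73135 / 483.83 = 0.011802

0.011802


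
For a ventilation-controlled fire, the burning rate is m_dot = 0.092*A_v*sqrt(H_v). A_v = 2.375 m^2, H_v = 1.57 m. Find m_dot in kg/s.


sqrt(H_v) = 1.2530
m_dot = 0.092 * 2.375 * 1.2530 = 0.27378 kg/s

0.27378 kg/s


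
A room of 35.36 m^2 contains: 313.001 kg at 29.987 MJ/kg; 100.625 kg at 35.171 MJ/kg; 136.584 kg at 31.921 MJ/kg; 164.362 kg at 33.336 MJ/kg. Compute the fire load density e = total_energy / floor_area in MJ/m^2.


Total energy = 313.001*29.987 + 100.625*35.171 + 136.584*31.921 + 164.362*33.336
= 9385.961 + 3539.082 + 4359.898 + 5479.172
= 22764.11 MJ
e = 22764.11 / 35.36 = 643.78 MJ/m^2

643.78 MJ/m^2


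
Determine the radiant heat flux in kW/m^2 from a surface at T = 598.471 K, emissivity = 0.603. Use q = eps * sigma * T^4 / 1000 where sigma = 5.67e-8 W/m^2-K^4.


T^4 = 1.2828e+11
q = 0.603 * 5.67e-8 * 1.2828e+11 / 1000 = 4.3860 kW/m^2

4.3860 kW/m^2


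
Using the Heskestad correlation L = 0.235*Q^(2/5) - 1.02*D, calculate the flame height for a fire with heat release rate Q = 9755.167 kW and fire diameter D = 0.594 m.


Q^(2/5) = 39.418
0.235 * Q^(2/5) = 9.2632
1.02 * D = 0.60588
L = 8.6573 m

8.6573 m


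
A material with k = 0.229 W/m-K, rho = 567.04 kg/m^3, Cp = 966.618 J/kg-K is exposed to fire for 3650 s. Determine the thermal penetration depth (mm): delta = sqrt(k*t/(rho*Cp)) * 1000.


alpha = 0.229 / (567.04 * 966.618) = 4.1780e-07 m^2/s
alpha * t = 0.0015250
delta = sqrt(0.0015250) * 1000 = 39.051 mm

39.051 mm


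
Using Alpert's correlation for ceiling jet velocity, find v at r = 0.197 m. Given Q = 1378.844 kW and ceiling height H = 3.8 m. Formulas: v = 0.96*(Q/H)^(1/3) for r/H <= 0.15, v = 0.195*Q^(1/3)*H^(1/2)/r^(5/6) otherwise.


r/H = 0.197 / 3.8 = 0.051842
r/H <= 0.15, so v = 0.96*(Q/H)^(1/3)
Q/H = 362.85
(Q/H)^(1/3) = 7.1325
v = 0.96 * 7.1325 = 6.8472 m/s

6.8472 m/s


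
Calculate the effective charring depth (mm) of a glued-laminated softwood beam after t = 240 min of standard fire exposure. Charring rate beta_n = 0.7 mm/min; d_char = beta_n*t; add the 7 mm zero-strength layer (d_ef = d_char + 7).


d_char = 0.7 * 240 = 168 mm
d_ef = 168 + 1.0*7 = 175 mm

175 mm


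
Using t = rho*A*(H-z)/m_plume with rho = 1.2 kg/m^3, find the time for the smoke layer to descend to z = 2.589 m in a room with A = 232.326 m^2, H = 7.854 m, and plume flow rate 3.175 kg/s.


H - z = 5.265 m
t = 1.2 * 232.326 * 5.265 / 3.175 = 462.31 s

462.31 s


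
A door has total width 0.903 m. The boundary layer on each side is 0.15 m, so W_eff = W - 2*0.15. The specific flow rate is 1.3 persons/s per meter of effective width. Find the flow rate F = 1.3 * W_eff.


W_eff = 0.903 - 0.30 = 0.603 m
F = 1.3 * 0.603 = 0.78390 persons/s

0.78390 persons/s


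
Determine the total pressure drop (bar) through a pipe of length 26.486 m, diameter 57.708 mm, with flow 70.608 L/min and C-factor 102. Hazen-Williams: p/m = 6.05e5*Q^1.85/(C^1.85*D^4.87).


Q^1.85 = 2632.6
C^1.85 = 5198.9
D^4.87 = 3.7776e+08
p/m = 0.00081097 bar/m
p_total = 0.00081097 * 26.486 = 0.021479 bar

0.021479 bar


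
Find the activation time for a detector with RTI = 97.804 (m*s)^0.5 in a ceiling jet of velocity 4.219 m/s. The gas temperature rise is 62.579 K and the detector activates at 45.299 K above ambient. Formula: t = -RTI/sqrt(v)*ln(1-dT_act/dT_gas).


dT_act/dT_gas = 0.72387
ln(1 - 0.72387) = -1.2869
t = -97.804 / sqrt(4.219) * -1.2869 = 61.276 s

61.276 s


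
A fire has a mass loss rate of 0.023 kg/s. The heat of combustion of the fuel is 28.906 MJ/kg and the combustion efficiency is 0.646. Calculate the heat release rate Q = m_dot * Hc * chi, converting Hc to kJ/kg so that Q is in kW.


Hc = 28.906 MJ/kg = 28.906 * 1000 kJ/kg = 28906 kJ/kg
Q = 0.023 kg/s * 28906 kJ/kg * 0.646 = 429.49 kW

429.49 kW


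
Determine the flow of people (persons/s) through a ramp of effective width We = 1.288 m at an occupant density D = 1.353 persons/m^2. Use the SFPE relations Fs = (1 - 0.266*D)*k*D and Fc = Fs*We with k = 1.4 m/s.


1 - 0.266*D = 1 - 0.266*1.353 = 0.64010
Fs = 0.64010 * 1.4 * 1.353 = 1.2125 persons/(s*m)
Fc = 1.2125 * 1.288 = 1.5617 persons/s

1.5617 persons/s


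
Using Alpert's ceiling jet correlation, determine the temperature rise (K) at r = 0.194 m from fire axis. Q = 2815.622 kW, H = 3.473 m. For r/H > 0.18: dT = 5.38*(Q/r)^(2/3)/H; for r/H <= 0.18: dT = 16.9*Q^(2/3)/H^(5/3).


r/H = 0.194 / 3.473 = 0.055859
r/H <= 0.18, so dT = 16.9*Q^(2/3)/H^(5/3)
Q^(2/3) = 199.40
H^(5/3) = 7.9648
dT = 16.9 * 199.40 / 7.9648 = 423.09 K

423.09 K


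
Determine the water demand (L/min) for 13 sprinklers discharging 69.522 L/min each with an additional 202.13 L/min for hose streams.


Sprinkler demand = 13 * 69.522 = 903.786 L/min
Total = 903.786 + 202.13 = 1105.916 L/min

1105.916 L/min


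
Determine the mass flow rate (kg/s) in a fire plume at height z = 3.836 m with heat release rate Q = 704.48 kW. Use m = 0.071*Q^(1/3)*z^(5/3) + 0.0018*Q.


Q^(1/3) = 8.8979
z^(5/3) = 9.4001
First term = 0.071 * 8.8979 * 9.4001 = 5.9385
Second term = 0.0018 * 704.48 = 1.2681
m = 7.2066 kg/s

7.2066 kg/s


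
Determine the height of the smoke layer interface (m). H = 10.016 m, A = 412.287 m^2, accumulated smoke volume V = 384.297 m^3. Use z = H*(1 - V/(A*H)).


V/(A*H) = 0.093062
1 - 0.093062 = 0.90694
z = 10.016 * 0.90694 = 9.0839 m

9.0839 m


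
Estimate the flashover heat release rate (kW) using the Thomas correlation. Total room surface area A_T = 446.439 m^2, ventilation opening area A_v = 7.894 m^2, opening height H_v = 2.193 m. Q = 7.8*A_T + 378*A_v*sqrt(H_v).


7.8*A_T = 3482.2
sqrt(H_v) = 1.4809
378*A_v*sqrt(H_v) = 4418.8
Q = 3482.2 + 4418.8 = 7901.1 kW

7901.1 kW


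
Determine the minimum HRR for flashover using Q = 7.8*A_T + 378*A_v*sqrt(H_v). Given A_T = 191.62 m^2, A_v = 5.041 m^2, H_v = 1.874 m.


7.8*A_T = 1494.636
sqrt(H_v) = 1.3689
378*A_v*sqrt(H_v) = 2608.5
Q = 1494.636 + 2608.5 = 4103.2 kW

4103.2 kW


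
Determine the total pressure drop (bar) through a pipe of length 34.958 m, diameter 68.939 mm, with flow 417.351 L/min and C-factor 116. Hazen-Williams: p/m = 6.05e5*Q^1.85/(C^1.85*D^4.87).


Q^1.85 = 70458
C^1.85 = 6595.5
D^4.87 = 8.9810e+08
p/m = 0.0071963 bar/m
p_total = 0.0071963 * 34.958 = 0.25157 bar

0.25157 bar


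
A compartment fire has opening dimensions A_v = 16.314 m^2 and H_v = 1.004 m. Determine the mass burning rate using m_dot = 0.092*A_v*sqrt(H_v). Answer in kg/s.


sqrt(H_v) = 1.0020
m_dot = 0.092 * 16.314 * 1.0020 = 1.5039 kg/s

1.5039 kg/s


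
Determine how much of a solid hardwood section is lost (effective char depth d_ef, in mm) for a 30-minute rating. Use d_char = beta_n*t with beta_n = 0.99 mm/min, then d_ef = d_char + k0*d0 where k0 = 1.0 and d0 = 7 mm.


d_char = 0.99 * 30 = 29.7 mm
d_ef = 29.7 + 1.0*7 = 36.7 mm

36.7 mm


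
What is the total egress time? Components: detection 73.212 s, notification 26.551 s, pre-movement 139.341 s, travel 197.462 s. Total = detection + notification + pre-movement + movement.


Total = 73.212 + 26.551 + 139.341 + 197.462 = 436.566 s

436.566 s


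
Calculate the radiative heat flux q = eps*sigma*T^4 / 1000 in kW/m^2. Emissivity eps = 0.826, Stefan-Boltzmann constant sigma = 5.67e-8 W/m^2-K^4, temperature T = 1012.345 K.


T^4 = 1.0503e+12
q = 0.826 * 5.67e-8 * 1.0503e+12 / 1000 = 49.190 kW/m^2

49.190 kW/m^2
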